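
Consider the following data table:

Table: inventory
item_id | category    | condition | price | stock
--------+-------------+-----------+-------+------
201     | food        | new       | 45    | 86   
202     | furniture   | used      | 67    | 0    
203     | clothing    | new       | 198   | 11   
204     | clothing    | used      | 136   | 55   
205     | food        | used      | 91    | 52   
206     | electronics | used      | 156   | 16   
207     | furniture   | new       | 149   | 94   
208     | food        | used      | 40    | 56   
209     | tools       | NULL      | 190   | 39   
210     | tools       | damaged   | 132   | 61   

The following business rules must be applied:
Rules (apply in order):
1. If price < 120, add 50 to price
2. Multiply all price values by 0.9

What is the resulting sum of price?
1263.6

Step 1: Apply Rule 1 - Add 50 to records with price < 120
  - 4 records affected: 243 + (4 × 50) = 443
  - Unaffected records: 961
  - Sum after Rule 1: 1404
Step 2: Apply Rule 2 - Multiply all by 0.9
  - 1404 × 0.9 = 1263.6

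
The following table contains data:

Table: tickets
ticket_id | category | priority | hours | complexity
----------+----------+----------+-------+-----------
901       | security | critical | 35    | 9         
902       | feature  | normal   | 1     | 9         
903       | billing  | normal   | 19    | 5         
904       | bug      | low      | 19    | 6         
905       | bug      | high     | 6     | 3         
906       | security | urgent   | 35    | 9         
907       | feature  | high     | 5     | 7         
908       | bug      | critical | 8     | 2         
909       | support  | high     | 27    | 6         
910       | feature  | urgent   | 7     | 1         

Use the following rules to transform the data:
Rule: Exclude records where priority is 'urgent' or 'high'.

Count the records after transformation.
5

Step 1: Count records to exclude
  - 2 (urgent) + 3 (high) = 5 records
Step 2: Total records: 10
Step 3: Remaining = 10 - 5 = 5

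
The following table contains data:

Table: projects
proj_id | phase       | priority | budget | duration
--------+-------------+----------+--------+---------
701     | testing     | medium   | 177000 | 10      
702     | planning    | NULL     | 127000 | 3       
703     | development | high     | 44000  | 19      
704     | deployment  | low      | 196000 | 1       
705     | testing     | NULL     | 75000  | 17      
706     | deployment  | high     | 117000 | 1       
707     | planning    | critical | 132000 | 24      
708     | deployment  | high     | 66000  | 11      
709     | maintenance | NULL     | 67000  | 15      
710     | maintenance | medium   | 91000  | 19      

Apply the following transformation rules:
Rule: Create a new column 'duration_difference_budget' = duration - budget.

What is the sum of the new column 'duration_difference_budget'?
-1091880

Step 1: For each record, compute duration - budget
Example calculations:
  10 - 177000 = -176990
  3 - 127000 = -126997
  19 - 44000 = -43981
  ...
Step 2: Sum all derived values
Step 3: Total = -1091880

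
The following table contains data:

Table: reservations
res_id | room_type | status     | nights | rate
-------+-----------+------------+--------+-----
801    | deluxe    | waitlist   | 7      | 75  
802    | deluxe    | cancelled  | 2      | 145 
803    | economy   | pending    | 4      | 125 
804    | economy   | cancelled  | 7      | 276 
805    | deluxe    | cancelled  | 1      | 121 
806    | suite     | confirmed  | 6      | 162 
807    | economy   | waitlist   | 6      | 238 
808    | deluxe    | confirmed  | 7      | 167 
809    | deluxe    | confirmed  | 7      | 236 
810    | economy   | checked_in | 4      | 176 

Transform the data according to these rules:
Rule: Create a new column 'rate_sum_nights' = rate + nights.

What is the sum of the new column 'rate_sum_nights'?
1772

Step 1: For each record, compute rate + nights
Example calculations:
  75 + 7 = 82
  145 + 2 = 147
  125 + 4 = 129
  ...
Step 2: Sum all derived values
Step 3: Total = 1772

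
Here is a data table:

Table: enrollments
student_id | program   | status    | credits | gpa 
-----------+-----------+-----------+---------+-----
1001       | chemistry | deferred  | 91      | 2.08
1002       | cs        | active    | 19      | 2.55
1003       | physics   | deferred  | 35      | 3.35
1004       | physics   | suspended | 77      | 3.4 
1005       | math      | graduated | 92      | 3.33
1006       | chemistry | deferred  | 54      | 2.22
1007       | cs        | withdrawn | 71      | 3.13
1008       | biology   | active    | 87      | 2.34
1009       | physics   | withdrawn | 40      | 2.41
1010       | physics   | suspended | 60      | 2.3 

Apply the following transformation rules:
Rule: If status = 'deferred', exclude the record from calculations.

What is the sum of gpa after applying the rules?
19.46

Step 1: Identify records where status = 'deferred'
Step 2: The excluded records sum to 7.65
Step 3: Original total gpa = 27.11
Step 4: Remaining total = 27.11 - 7.65 = 19.46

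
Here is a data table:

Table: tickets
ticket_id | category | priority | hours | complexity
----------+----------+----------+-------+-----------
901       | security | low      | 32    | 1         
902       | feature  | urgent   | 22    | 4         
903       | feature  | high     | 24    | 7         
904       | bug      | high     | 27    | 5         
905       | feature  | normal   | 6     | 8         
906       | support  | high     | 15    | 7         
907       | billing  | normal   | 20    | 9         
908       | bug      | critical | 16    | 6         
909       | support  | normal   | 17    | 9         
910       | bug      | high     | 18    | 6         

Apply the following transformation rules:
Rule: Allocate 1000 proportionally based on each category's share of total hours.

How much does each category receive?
billing: 101.52, bug: 309.64, feature: 263.96, security: 162.44, support: 162.44

Step 1: Calculate total hours = 197
Step 2: Calculate each category's proportion:
  billing: 20/197 = 10.15% → 101.52
  bug: 61/197 = 30.96% → 309.64
  feature: 52/197 = 26.40% → 263.96
  security: 32/197 = 16.24% → 162.44
  support: 32/197 = 16.24% → 162.44
Step 3: Verify: sum of allocations ≈ 1000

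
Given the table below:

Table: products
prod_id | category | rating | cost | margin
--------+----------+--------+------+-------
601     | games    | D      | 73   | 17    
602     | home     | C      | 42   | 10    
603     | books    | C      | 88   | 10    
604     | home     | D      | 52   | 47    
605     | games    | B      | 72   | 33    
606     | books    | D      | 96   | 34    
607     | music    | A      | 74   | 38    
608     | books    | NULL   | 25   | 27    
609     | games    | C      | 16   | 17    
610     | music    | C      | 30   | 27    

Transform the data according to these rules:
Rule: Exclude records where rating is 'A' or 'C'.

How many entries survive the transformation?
5

Step 1: Count records to exclude
  - 1 (A) + 4 (C) = 5 records
Step 2: Total records: 10
Step 3: Remaining = 10 - 5 = 5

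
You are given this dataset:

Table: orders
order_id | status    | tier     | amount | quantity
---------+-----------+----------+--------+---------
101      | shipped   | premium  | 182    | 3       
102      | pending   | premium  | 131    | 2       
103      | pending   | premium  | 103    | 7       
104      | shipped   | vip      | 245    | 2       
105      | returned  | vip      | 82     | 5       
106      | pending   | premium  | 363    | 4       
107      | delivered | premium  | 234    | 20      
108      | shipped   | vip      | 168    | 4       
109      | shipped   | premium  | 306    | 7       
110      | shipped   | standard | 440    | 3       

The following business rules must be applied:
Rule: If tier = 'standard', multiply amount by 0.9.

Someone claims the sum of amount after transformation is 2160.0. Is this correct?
No, the correct result is 2210.0.

Step 1: Calculate the correct sum after transformation
Step 2: Apply multiplier 0.9 to records where tier = 'standard'
Step 3: Correct result = 2210.0
Step 4: Claimed result = 2160.0
Step 5: 2210.0 ≠ 2160.0
Conclusion: The claimed result is incorrect. The correct answer is 2210.0.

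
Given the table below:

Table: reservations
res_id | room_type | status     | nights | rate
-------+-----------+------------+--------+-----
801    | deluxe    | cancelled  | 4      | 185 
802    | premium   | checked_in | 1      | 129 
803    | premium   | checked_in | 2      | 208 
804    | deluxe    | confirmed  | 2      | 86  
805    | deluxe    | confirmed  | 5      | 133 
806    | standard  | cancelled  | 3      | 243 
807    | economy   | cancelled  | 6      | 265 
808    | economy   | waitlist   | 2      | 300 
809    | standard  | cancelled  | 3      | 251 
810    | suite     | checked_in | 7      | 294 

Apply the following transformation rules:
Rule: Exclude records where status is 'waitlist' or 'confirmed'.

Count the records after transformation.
7

Step 1: Count records to exclude
  - 1 (waitlist) + 2 (confirmed) = 3 records
Step 2: Total records: 10
Step 3: Remaining = 10 - 3 = 7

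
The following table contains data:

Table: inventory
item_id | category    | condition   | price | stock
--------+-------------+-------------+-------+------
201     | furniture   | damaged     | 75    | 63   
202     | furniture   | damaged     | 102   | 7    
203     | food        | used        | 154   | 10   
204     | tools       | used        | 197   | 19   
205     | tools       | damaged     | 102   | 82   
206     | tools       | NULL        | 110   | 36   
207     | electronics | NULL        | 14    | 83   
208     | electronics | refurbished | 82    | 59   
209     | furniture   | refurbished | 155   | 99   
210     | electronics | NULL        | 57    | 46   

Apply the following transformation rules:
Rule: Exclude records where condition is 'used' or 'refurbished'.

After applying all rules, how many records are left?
6

Step 1: Count records to exclude
  - 2 (used) + 2 (refurbished) = 4 records
Step 2: Total records: 10
Step 3: Remaining = 10 - 4 = 6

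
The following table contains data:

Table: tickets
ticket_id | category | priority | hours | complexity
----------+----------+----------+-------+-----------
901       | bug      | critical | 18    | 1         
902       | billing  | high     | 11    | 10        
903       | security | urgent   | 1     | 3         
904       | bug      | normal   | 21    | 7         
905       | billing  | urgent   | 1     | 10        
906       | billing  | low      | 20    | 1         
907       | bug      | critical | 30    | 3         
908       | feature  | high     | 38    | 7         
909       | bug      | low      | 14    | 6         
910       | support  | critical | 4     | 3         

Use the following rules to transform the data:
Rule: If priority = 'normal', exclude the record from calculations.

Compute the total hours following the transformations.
137

Step 1: Identify records where priority = 'normal'
Step 2: The excluded records sum to 21
Step 3: Original total hours = 158
Step 4: Remaining total = 158 - 21 = 137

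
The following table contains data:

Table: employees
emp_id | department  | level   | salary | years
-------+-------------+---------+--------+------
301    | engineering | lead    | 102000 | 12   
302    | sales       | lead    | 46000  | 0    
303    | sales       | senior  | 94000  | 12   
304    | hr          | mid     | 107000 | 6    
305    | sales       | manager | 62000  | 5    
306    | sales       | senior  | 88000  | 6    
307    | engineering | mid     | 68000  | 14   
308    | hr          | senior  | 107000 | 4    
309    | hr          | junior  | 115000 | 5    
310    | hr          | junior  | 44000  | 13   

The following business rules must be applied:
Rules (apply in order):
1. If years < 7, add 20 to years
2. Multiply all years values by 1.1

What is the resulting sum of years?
216.7

Step 1: Apply Rule 1 - Add 20 to records with years < 7
  - 6 records affected: 26 + (6 × 20) = 146
  - Unaffected records: 51
  - Sum after Rule 1: 197
Step 2: Apply Rule 2 - Multiply all by 1.1
  - 197 × 1.1 = 216.7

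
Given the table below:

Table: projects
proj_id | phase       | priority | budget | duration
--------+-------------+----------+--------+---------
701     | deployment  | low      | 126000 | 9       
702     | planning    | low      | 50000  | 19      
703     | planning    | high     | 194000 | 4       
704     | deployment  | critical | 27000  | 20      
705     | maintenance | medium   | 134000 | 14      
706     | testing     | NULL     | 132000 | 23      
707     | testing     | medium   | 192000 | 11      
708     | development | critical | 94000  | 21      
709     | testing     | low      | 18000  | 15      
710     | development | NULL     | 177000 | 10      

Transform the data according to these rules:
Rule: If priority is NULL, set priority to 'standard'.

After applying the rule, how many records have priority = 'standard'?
2

Step 1: Count records where priority IS NULL
Step 2: Found 2 records with NULL priority
Step 3: These records will have priority set to 'standard'
Step 4: Records already having priority = 'standard': 0
Step 5: Answer: 2 + 0 = 2 records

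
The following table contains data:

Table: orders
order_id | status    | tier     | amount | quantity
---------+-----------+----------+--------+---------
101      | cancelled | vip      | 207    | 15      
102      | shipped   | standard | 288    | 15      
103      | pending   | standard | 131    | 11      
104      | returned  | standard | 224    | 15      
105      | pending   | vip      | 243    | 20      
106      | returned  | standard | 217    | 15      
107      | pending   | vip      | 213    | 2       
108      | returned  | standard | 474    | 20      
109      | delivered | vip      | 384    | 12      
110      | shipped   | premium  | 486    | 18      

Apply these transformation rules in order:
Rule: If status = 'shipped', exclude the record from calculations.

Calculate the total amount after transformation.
2093

Step 1: Identify records where status = 'shipped'
Step 2: The excluded records sum to 774
Step 3: Original total amount = 2867
Step 4: Remaining total = 2867 - 774 = 2093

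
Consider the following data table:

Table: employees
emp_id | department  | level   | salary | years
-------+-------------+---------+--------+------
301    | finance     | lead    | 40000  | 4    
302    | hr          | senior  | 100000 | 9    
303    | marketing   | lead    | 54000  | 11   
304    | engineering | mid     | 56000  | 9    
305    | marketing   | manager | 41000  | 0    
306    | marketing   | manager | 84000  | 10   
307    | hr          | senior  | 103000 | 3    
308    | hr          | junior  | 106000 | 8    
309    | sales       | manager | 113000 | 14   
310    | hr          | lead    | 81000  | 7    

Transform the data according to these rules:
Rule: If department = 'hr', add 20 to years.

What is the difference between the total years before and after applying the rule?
80

Step 1: Original sum of years = 75
Step 2: 4 records have department = 'hr'
Step 3: Each affected record changes by 20
Step 4: Total change = 4 × 20 = 80
Step 5: New sum = 75 + 80 = 155
Step 6: Difference = |155 - 75| = 80
        (Sum increased by 80)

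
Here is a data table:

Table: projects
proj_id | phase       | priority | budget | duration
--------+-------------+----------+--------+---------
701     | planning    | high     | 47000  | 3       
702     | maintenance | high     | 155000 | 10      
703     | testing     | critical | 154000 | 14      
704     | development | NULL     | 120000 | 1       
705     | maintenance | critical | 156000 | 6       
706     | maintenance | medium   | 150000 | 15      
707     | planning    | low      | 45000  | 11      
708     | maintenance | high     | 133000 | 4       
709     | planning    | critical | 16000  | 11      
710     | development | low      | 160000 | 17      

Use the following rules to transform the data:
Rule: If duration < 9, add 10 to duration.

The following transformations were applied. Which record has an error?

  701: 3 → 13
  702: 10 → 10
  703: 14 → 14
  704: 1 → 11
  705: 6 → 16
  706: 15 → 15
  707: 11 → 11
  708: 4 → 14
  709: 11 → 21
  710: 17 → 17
Record 709 has an error. The correct transformed value should be 11, not 21.

Step 1: Check each record against the rule
Step 2: Record 709 has duration = 11
Step 3: Since 11 >= 9, the bonus should not have been applied
Step 4: Correct value = 11, but claimed value = 21
Conclusion: Record 709 has the error.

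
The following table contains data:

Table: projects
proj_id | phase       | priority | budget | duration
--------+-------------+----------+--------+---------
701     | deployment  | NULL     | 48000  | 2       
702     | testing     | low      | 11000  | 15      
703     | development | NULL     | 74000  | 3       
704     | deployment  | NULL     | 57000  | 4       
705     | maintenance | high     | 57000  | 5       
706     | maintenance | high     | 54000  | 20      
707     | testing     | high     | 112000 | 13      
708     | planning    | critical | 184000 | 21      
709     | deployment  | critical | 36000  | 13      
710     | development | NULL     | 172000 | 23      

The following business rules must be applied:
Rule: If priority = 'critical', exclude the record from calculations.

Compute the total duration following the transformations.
85

Step 1: Identify records where priority = 'critical'
Step 2: The excluded records sum to 34
Step 3: Original total duration = 119
Step 4: Remaining total = 119 - 34 = 85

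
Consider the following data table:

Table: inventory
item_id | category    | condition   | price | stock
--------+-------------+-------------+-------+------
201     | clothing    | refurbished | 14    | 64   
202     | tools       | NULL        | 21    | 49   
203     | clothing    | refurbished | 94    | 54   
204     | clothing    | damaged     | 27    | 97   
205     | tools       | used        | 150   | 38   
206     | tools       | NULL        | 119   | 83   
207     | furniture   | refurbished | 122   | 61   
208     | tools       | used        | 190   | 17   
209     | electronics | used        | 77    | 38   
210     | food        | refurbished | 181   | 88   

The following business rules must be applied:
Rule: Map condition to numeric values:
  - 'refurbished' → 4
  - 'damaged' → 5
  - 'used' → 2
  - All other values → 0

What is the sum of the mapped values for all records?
27

Step 1: Apply mapping to each record
Step 2: Count by status:
  'refurbished': 4 records × 4 = 16
  'damaged': 1 records × 5 = 5
  'used': 3 records × 2 = 6
Step 3: Sum all mapped values = 27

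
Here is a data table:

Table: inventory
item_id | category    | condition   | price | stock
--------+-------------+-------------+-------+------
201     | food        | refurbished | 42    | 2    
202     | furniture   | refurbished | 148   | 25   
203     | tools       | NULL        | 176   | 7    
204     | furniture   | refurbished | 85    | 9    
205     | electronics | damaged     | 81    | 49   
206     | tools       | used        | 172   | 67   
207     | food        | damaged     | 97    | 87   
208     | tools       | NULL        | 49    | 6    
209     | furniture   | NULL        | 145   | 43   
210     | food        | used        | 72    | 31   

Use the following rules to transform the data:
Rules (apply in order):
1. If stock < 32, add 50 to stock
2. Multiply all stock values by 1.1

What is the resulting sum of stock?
688.6

Step 1: Apply Rule 1 - Add 50 to records with stock < 32
  - 6 records affected: 80 + (6 × 50) = 380
  - Unaffected records: 246
  - Sum after Rule 1: 626
Step 2: Apply Rule 2 - Multiply all by 1.1
  - 626 × 1.1 = 688.6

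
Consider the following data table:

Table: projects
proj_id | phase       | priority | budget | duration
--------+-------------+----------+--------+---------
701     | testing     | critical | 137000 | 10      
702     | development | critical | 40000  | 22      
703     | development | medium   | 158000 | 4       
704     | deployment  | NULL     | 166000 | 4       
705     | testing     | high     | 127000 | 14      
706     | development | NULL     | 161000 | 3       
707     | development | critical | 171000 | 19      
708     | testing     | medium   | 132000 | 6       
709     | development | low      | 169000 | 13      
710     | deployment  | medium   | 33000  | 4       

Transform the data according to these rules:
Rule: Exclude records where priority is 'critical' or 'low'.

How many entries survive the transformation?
6

Step 1: Count records to exclude
  - 3 (critical) + 1 (low) = 4 records
Step 2: Total records: 10
Step 3: Remaining = 10 - 4 = 6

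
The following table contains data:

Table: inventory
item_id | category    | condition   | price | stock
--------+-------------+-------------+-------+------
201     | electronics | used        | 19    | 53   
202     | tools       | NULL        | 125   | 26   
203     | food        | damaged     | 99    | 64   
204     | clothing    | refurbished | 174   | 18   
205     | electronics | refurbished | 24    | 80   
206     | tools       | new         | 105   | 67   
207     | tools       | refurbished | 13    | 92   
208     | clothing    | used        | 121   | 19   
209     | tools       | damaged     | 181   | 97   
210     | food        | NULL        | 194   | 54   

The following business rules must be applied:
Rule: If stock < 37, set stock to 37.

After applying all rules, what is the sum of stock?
618

Step 1: 3 records have stock < 37
Step 2: These records originally summed to 63
Step 3: After setting to minimum: 3 × 37 = 111
Step 4: Unaffected records sum: 507
Step 5: Final sum = 111 + 507 = 618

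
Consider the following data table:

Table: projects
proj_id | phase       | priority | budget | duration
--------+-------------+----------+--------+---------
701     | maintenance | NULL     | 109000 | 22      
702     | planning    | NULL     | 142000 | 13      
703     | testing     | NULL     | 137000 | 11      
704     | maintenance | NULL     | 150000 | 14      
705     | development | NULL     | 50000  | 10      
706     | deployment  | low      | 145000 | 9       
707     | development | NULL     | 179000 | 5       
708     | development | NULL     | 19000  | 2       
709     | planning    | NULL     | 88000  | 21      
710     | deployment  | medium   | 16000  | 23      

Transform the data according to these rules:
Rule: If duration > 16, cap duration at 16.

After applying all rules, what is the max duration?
16

Step 1: Original maximum duration = 23
Step 2: Apply cap at 16
Step 3: 3 records had duration > 16 and were capped
Step 4: Maximum after transformation = 16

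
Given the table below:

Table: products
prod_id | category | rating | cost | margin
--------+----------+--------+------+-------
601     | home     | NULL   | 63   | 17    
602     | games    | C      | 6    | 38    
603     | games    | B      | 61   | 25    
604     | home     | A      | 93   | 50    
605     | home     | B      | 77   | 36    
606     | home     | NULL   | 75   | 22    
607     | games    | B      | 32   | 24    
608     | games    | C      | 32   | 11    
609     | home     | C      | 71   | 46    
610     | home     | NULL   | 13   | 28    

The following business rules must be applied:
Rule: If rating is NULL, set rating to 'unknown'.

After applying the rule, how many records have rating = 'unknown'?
3

Step 1: Count records where rating IS NULL
Step 2: Found 3 records with NULL rating
Step 3: These records will have rating set to 'unknown'
Step 4: Records already having rating = 'unknown': 0
Step 5: Answer: 3 + 0 = 3 records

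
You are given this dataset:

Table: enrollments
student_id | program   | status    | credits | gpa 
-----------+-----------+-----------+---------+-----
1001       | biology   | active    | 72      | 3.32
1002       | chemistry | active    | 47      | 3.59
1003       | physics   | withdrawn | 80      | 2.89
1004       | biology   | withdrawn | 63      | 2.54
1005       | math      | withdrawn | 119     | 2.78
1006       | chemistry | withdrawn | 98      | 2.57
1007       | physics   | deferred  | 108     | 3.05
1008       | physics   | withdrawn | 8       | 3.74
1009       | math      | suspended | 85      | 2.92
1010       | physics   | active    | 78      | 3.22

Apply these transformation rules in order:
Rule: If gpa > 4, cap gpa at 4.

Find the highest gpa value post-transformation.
3.74

Step 1: Original maximum gpa = 3.74
Step 2: Check cap of 4 against maximum
Step 3: No records exceed the cap (max 3.74 <= cap 4), so no capping applies
Step 4: Maximum after transformation = 3.74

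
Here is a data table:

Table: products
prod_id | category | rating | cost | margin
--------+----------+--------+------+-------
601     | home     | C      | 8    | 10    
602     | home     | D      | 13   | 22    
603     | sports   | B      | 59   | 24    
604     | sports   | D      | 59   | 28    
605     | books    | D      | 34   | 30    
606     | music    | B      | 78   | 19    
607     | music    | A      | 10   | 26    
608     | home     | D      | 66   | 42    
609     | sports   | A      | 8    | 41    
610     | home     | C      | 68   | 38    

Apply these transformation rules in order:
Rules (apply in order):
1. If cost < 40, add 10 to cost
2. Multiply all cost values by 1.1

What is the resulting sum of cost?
498.3

Step 1: Apply Rule 1 - Add 10 to records with cost < 40
  - 5 records affected: 73 + (5 × 10) = 123
  - Unaffected records: 330
  - Sum after Rule 1: 453
Step 2: Apply Rule 2 - Multiply all by 1.1
  - 453 × 1.1 = 498.3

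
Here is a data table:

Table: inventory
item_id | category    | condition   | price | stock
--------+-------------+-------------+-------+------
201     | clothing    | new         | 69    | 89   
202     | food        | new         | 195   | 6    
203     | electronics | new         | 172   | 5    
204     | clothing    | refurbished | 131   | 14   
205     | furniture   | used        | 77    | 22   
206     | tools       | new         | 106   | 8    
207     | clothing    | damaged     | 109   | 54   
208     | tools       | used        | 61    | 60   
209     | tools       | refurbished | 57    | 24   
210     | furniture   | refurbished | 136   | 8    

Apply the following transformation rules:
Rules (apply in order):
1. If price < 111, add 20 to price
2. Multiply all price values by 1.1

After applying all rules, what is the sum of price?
1356.3

Step 1: Apply Rule 1 - Add 20 to records with price < 111
  - 6 records affected: 479 + (6 × 20) = 599
  - Unaffected records: 634
  - Sum after Rule 1: 1233
Step 2: Apply Rule 2 - Multiply all by 1.1
  - 1233 × 1.1 = 1356.3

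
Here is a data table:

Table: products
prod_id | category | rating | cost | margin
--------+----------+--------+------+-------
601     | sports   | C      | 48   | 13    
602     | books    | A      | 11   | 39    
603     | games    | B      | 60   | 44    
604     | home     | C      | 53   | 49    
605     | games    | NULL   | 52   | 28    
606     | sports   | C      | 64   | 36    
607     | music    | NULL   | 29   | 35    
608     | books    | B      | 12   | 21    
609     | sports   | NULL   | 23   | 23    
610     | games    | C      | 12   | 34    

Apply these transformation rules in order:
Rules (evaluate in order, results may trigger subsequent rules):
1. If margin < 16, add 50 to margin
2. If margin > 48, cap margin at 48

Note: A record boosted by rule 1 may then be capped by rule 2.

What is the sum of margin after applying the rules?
356

Step 1: Apply rule 1 to records with margin < 16
  - 1 records get bonus of 50
  - Of these, 1 records then exceed 48 and get capped
Step 2: Apply rule 2 to records with margin > 48
  - 1 records (original) are capped
Step 3: Calculate final sum = 356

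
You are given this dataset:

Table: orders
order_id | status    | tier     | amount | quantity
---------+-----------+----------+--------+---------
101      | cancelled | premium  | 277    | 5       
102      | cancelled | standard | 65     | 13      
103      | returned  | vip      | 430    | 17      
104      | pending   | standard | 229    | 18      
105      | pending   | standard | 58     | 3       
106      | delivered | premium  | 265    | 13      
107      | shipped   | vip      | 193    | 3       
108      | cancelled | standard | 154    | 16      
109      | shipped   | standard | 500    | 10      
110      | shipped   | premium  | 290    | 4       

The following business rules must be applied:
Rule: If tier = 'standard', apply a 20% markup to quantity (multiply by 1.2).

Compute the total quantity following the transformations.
114.0

Step 1: Records with tier = 'standard' have total quantity = 60
Step 2: Apply multiplier: 60 × 1.2 = 72.0
Step 3: Other records total: 42
Step 4: Final sum = 72.0 + 42 = 114.0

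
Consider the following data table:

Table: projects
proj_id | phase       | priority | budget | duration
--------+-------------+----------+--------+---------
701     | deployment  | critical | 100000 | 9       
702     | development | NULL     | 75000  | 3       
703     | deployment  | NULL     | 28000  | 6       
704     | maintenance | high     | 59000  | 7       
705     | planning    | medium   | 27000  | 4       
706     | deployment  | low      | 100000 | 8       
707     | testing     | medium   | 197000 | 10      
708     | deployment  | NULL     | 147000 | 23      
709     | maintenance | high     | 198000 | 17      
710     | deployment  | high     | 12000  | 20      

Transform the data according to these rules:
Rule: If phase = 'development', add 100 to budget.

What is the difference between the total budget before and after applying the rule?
100

Step 1: Original sum of budget = 943000
Step 2: 1 records have phase = 'development'
Step 3: Each affected record changes by 100
Step 4: Total change = 1 × 100 = 100
Step 5: New sum = 943000 + 100 = 943100
Step 6: Difference = |943100 - 943000| = 100
        (Sum increased by 100)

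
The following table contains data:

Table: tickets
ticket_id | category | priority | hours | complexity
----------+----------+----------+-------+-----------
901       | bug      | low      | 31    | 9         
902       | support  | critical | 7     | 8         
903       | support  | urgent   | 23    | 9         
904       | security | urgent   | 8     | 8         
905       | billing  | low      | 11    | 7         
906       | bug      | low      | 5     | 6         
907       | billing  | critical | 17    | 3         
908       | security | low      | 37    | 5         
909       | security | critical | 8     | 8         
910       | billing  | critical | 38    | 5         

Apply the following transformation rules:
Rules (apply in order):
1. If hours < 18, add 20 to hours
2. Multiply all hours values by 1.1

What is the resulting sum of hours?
335.5

Step 1: Apply Rule 1 - Add 20 to records with hours < 18
  - 6 records affected: 56 + (6 × 20) = 176
  - Unaffected records: 129
  - Sum after Rule 1: 305
Step 2: Apply Rule 2 - Multiply all by 1.1
  - 305 × 1.1 = 335.5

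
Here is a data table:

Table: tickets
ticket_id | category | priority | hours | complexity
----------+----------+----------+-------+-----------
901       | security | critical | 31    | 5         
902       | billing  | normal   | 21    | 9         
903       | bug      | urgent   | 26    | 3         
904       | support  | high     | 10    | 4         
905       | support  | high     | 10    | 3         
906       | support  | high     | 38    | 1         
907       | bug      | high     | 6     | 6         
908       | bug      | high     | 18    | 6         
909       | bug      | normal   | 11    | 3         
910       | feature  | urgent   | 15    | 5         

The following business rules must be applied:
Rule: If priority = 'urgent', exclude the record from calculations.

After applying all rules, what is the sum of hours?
145

Step 1: Identify records where priority = 'urgent'
Step 2: The excluded records sum to 41
Step 3: Original total hours = 186
Step 4: Remaining total = 186 - 41 = 145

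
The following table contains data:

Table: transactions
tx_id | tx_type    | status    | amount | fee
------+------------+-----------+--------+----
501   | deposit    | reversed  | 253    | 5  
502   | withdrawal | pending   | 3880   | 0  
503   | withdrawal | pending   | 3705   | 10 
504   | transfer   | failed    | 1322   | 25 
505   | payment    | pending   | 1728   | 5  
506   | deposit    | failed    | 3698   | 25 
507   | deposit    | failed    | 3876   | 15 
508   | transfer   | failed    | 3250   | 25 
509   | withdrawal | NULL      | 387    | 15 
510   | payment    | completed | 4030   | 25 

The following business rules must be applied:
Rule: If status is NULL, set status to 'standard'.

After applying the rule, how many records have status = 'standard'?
1

Step 1: Count records where status IS NULL
Step 2: Found 1 records with NULL status
Step 3: These records will have status set to 'standard'
Step 4: Records already having status = 'standard': 0
Step 5: Answer: 1 + 0 = 1 records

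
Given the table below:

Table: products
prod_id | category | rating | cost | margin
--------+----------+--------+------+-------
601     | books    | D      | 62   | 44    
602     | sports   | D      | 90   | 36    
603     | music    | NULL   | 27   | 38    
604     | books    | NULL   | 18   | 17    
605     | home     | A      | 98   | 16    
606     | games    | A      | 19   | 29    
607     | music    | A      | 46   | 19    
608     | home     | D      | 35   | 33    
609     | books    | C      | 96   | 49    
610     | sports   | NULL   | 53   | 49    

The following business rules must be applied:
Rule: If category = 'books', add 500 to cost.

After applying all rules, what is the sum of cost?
2044

Step 1: Count records where category = 'books': 3
Step 2: Total bonus added: 3 × 500 = 1500
Step 3: Original sum of cost: 544
Step 4: Final sum = 544 + 1500 = 2044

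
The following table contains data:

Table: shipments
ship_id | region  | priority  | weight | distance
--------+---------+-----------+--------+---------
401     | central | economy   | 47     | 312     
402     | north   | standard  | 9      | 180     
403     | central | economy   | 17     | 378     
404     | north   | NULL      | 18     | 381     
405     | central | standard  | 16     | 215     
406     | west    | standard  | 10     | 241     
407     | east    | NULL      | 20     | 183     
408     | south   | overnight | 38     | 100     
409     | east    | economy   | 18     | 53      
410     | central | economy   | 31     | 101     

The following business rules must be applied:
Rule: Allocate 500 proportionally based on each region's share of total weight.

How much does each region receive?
central: 247.77, east: 84.82, north: 60.27, south: 84.82, west: 22.32

Step 1: Calculate total weight = 224
Step 2: Calculate each region's proportion:
  central: 111/224 = 49.55% → 247.77
  east: 38/224 = 16.96% → 84.82
  north: 27/224 = 12.05% → 60.27
  south: 38/224 = 16.96% → 84.82
  west: 10/224 = 4.46% → 22.32
Step 3: Verify: sum of allocations ≈ 500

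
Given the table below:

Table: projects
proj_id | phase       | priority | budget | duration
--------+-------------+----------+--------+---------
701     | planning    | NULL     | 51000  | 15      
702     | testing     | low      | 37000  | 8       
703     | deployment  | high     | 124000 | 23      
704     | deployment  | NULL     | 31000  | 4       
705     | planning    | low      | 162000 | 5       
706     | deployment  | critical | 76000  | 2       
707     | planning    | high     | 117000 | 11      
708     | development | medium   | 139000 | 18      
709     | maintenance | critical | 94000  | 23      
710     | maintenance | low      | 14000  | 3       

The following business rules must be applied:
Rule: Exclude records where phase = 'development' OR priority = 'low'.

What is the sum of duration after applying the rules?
78

Step 1: Find records where phase = 'development' OR priority = 'low'
Step 2: 4 records match, summing to 34
Step 3: Original sum: 112
Step 4: Remaining sum = 112 - 34 = 78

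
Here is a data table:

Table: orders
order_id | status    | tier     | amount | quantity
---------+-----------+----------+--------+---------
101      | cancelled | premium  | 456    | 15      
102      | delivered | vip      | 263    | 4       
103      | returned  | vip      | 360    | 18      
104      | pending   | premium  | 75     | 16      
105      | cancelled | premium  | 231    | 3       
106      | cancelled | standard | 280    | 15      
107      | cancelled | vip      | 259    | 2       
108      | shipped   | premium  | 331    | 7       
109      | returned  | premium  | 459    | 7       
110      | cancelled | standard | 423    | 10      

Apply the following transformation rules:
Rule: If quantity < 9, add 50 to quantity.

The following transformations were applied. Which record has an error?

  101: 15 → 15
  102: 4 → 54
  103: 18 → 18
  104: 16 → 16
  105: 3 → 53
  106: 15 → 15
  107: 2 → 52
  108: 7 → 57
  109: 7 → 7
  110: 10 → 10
Record 109 has an error. The correct transformed value should be 57, not 7.

Step 1: Check each record against the rule
Step 2: Record 109 has quantity = 7
Step 3: Since 7 < 9, the bonus should have been applied
Step 4: Correct value = 57, but claimed value = 7
Conclusion: Record 109 has the error.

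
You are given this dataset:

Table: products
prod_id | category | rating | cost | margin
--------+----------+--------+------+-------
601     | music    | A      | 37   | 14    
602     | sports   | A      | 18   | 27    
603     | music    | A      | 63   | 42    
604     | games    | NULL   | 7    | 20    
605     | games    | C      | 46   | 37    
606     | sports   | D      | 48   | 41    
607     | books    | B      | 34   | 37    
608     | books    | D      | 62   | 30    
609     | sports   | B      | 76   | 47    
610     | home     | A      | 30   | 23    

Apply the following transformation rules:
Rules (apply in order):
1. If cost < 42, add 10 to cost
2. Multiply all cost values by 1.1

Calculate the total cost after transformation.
518.1

Step 1: Apply Rule 1 - Add 10 to records with cost < 42
  - 5 records affected: 126 + (5 × 10) = 176
  - Unaffected records: 295
  - Sum after Rule 1: 471
Step 2: Apply Rule 2 - Multiply all by 1.1
  - 471 × 1.1 = 518.1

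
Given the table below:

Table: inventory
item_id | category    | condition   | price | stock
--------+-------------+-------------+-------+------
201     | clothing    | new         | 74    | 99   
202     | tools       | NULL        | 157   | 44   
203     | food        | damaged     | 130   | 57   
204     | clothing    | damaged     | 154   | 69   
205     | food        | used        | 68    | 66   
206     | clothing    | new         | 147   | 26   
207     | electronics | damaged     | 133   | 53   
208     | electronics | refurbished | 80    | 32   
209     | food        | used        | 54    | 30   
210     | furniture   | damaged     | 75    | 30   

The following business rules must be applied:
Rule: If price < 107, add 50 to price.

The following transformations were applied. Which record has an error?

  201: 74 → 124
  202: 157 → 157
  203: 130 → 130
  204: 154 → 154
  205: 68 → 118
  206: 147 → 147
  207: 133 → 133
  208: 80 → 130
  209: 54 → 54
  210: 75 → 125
Record 209 has an error. The correct transformed value should be 104, not 54.

Step 1: Check each record against the rule
Step 2: Record 209 has price = 54
Step 3: Since 54 < 107, the bonus should have been applied
Step 4: Correct value = 104, but claimed value = 54
Conclusion: Record 209 has the error.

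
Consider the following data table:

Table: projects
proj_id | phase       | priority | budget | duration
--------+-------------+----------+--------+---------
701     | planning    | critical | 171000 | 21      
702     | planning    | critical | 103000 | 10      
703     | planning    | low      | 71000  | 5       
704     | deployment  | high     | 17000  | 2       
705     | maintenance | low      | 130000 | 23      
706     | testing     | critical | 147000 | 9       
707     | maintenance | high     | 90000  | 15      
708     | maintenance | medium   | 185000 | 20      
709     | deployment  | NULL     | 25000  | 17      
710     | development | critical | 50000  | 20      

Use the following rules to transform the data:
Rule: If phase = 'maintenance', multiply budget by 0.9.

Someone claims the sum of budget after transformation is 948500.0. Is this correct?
Yes, the result is correct.

Step 1: Calculate the correct sum after transformation
Step 2: Apply multiplier 0.9 to records where phase = 'maintenance'
Step 3: Correct result = 948500.0
Step 4: Claimed result = 948500.0
Step 5: 948500.0 = 948500.0 ✓
Conclusion: The claimed result is correct.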